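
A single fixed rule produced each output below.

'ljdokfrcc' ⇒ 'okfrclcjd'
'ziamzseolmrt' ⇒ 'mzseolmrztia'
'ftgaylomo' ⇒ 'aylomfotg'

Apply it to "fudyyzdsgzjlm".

yyzdsgzjlfmud

The transformation: swap the first and last characters, then move the first 3 characters to the end (rotate left by 3).
Working it through for "fudyyzdsgzjlm": intermediate "mudyyzdsgzjlf", final "yyzdsgzjlfmud".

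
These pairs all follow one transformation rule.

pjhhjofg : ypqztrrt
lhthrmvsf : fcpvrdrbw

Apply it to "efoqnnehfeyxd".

ihnopyaxxorpo

What's happening: shift every letter 10 places forward in the alphabet (wrapping around), then move the last 3 characters to the front (rotate right by 3).
On "efoqnnehfeyxd": the first step gives "opyaxxorpoihn", and the second then gives "ihnopyaxxorpo".
(Check on "lhthrmvsf": → "vrdrbwfcp" → "fcpvrdrbw" ✓)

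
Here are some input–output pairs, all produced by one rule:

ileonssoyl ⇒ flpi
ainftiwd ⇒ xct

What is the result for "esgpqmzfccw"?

bmwz

Looking at the pairs, the operation is to keep one character in every 3, starting at position 1 (positions 1st, 4th, 7th, ...), then shift every letter 3 places backward in the alphabet (wrapping around).
"esgpqmzfccw" → "bmwz".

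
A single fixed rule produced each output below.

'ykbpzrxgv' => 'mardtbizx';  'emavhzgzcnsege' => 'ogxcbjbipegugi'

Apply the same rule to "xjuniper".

What's happening: swap each adjacent pair of characters (1↔2, 3↔4, ...), then shift every letter 2 places forward in the alphabet (wrapping around).
On "xjuniper": the first step gives "jxnupire", and the second then gives "lzpwrktg".

lzpwrktg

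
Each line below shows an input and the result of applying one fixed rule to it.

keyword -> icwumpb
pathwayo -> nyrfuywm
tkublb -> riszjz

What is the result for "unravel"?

slpytcj

In each case the input is transformed by: shift every letter 2 places backward in the alphabet (wrapping around).
Applying that to "unravel" gives "slpytcj".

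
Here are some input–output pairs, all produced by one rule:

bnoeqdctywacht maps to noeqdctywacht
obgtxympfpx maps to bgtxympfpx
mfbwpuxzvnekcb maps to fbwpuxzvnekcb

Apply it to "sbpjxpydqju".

In each case the input is transformed by: delete the first character.
Doing the same to "sbpjxpydqju": "bpjxpydqju".

bpjxpydqju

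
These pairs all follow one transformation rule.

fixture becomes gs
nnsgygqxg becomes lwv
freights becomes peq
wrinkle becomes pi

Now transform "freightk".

The pattern: shift every letter 2 places backward in the alphabet (wrapping around), then keep one character in every 3, starting at position 2 (positions 2nd, 5th, 8th, ...).
"freightk" → "dpcgefri" → "pei".

pei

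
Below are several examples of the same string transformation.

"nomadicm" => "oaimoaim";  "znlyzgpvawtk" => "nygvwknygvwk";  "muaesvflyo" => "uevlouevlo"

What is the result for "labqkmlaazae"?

Looking at the pairs, the operation is to keep every other character starting from the second (positions 2nd, 4th, 6th, ...), then write the whole string twice.
For "labqkmlaazae" the result is "aqmazeaqmaze".
(Check on "znlyzgpvawtk": → "nygvwk" → "nygvwknygvwk" ✓)

aqmazeaqmaze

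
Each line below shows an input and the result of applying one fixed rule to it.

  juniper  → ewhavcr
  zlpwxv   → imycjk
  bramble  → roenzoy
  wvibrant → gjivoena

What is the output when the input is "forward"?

The pattern: shift every letter 13 places forward in the alphabet (wrapping around) — i.e. ROT13, then move the last character to the front.
Doing the same to "forward": "qsbejne".

qsbejne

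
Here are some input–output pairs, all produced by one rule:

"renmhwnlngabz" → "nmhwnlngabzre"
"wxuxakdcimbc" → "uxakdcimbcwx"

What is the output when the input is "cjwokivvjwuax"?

In each case the input is transformed by: move the first 2 characters to the end (rotate left by 2).
"cjwokivvjwuax" → "wokivvjwuaxcj".

wokivvjwuaxcj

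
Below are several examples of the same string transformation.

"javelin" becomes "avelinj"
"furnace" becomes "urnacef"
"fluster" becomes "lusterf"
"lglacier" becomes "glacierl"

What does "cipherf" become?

The pattern: move the first character to the end.
"cipherf" → "ipherfc".

ipherfc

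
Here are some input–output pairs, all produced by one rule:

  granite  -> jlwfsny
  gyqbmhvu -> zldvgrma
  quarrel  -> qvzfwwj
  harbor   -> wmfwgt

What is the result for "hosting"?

Each output is the input with this applied: shift every letter 5 places forward in the alphabet (wrapping around), then move the last character to the front.
Working it through for "hosting": intermediate "mtxynsl", final "lmtxyns".
(Check on "gyqbmhvu": → "ldvgrmaz" → "zldvgrma" ✓)

lmtxyns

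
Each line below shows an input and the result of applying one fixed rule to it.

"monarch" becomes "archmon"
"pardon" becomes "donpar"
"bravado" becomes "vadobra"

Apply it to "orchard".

hardorc

The pattern: move the first 3 characters to the end (rotate left by 3).
On "orchard" that produces "hardorc".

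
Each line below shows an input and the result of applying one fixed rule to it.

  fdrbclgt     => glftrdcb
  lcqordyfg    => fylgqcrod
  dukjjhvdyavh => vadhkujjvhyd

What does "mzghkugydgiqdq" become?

dqmqgzkhgudyig

What's happening: move the last 3 characters to the front (rotate right by 3), then swap each adjacent pair of characters (1↔2, 3↔4, ...).
Working it through for "mzghkugydgiqdq": intermediate "qdqmzghkugydgi", final "dqmqgzkhgudyig".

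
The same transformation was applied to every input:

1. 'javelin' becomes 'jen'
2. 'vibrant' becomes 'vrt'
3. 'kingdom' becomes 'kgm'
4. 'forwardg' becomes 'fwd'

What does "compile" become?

The transformation: keep one character in every 3, starting at position 1 (positions 1st, 4th, 7th, ...).
Doing the same to "compile": "cpe".

cpe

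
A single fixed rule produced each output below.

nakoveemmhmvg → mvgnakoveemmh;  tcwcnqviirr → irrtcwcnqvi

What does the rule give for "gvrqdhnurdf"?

Each output is the input with this applied: move the last 3 characters to the front (rotate right by 3).
Doing the same to "gvrqdhnurdf": "rdfgvrqdhnu".

rdfgvrqdhnu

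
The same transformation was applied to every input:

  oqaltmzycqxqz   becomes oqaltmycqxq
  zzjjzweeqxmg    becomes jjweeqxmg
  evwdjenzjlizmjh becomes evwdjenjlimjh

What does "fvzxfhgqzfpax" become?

fvxfhgqfpax

Each output is the input with this applied: remove every "z".
For "fvzxfhgqzfpax" the result is "fvxfhgqfpax".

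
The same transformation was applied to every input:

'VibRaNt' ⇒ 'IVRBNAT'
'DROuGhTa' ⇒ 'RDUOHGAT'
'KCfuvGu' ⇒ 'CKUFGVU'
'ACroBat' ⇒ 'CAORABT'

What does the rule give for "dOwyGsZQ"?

ODYWSGQZ

The transformation: swap each adjacent pair of characters (1↔2, 3↔4, ...), then convert every letter to uppercase.
On "dOwyGsZQ": the first step gives "OdywsGQZ", and the second then gives "ODYWSGQZ".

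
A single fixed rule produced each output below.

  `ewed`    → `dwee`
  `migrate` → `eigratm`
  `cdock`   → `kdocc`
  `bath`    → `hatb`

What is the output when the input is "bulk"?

The transformation: swap the first and last characters.
Doing the same to "bulk": "kulb".

kulb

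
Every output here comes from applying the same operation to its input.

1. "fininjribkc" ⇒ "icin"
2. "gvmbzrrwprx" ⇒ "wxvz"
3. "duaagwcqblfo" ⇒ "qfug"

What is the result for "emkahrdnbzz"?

nzmh

Looking at the pairs, the operation is to keep one character in every 3, starting at position 2 (positions 2nd, 5th, 8th, ...), then move the first 2 characters to the end (rotate left by 2).
Starting from "emkahrdnbzz": after the first operation, "mhnz"; after the second, "nzmh".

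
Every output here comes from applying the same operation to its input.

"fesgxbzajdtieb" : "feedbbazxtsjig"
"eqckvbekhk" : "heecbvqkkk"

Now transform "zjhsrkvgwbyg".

kjhggbzywvsr

The pattern: sort the characters into reverse alphabetical order, then swap the front and back halves of the string.
On "zjhsrkvgwbyg": the first step gives "zywvsrkjhggb", and the second then gives "kjhggbzywvsr".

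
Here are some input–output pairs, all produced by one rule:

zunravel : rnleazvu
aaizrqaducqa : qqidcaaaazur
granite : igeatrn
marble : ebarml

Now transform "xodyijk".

kjidyxo

The transformation: sort the characters into reverse alphabetical order, then move the first 3 characters to the end (rotate left by 3).
"xodyijk" → "yxokjid" → "kjidyxo".
(Check on "zunravel": → "zvurnlea" → "rnleazvu" ✓)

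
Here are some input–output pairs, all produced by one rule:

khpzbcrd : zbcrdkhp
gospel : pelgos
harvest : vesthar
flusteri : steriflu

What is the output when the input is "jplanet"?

The pattern: move the first 3 characters to the end (rotate left by 3).
Applying that to "jplanet" gives "anetjpl".

anetjpl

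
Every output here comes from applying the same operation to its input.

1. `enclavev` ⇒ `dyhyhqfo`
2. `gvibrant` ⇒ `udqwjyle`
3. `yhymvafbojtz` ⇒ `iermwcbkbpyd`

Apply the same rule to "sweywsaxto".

Each output is the input with this applied: shift every letter 3 places forward in the alphabet (wrapping around), then swap the front and back halves of the string.
For "sweywsaxto" the result is "vdawrvzhbz".

vdawrvzhbz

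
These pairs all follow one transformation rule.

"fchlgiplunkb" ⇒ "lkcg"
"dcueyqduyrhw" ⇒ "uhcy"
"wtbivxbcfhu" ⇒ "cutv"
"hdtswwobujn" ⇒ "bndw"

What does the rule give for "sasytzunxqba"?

nbat

What's happening: keep one character in every 3, starting at position 2 (positions 2nd, 5th, 8th, ...), then move the first 2 characters to the end (rotate left by 2).
For "sasytzunxqba", step one produces "atnb"; step two turns that into "nbat".
(Check on "fchlgiplunkb": → "cglk" → "lkcg" ✓)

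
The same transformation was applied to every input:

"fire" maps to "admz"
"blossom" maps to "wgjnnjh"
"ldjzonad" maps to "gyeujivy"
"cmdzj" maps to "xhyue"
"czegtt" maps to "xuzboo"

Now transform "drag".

Rule — shift every letter 5 places backward in the alphabet (wrapping around).
"drag" → "ymvb".

ymvb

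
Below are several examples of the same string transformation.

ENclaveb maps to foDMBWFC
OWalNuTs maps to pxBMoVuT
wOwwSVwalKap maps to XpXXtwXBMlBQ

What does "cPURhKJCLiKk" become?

DqvsIlkdmJlL

Looking at the pairs, the operation is to shift every letter 1 place forward in the alphabet (wrapping around), then flip the case of every letter.
"cPURhKJCLiKk" → "dQVSiLKDMjLl" → "DqvsIlkdmJlL".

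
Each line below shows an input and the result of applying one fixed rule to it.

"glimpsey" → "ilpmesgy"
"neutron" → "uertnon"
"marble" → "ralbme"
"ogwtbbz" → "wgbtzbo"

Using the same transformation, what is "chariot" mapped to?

ahirtoc

The rule is to move the first character to the end, then swap each adjacent pair of characters (1↔2, 3↔4, ...).
Applying both steps to "chariot": "hariotc", then "ahirtoc".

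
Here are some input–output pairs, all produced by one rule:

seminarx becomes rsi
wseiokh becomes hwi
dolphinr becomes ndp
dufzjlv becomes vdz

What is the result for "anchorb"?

Each output is the input with this applied: keep one character in every 3, starting at position 1 (positions 1st, 4th, 7th, ...), then move the last character to the front.
"anchorb" → "ahb" → "bah".

bah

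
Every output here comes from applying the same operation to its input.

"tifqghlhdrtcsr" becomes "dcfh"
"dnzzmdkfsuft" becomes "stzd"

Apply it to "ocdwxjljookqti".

oqdj

The rule is to keep one character in every 3, starting at position 3 (positions 3rd, 6th, 9th, ...), then move the first 2 characters to the end (rotate left by 2).
Starting from "ocdwxjljookqti": after the first operation, "djoq"; after the second, "oqdj".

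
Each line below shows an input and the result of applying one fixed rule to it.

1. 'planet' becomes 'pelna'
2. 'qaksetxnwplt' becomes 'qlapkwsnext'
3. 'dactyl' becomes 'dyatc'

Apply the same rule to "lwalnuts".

ltwuanl

What's happening: delete the last character, then take characters alternately from the front and the back (1st, last, 2nd, 2nd-last, ...).
For "lwalnuts" the result is "ltwuanl".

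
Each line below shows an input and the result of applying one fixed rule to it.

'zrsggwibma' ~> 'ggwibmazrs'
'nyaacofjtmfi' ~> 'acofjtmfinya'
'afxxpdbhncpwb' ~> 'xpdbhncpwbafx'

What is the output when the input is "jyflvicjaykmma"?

lvicjaykmmajyf

In each case the input is transformed by: move the first 3 characters to the end (rotate left by 3).
Applying that to "jyflvicjaykmma" gives "lvicjaykmmajyf".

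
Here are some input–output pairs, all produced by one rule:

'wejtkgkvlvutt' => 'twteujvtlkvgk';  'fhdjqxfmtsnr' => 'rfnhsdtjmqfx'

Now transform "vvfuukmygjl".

lvjvgfyumuk

What's happening: reverse the string, then take characters alternately from the front and the back (1st, last, 2nd, 2nd-last, ...).
For "vvfuukmygjl", step one produces "ljgymkuufvv"; step two turns that into "lvjvgfyumuk".
(Check on "wejtkgkvlvutt": → "ttuvlvkgktjew" → "twteujvtlkvgk" ✓)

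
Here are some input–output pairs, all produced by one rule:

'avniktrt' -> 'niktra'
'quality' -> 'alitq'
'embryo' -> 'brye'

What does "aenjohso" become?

njohsa

What's happening: swap the first and last characters, then delete the first 2 characters.
Starting from "aenjohso": after the first operation, "oenjohsa"; after the second, "njohsa".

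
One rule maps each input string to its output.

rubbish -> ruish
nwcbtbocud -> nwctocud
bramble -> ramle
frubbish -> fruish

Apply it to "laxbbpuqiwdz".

The transformation: remove every "b".
"laxbbpuqiwdz" → "laxpuqiwdz".

laxpuqiwdz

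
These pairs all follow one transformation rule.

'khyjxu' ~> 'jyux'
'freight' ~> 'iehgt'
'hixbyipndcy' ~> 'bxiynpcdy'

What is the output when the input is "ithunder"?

The rule is to delete the first 2 characters, then swap each adjacent pair of characters (1↔2, 3↔4, ...).
"ithunder" → "hunder" → "uhdnre".

uhdnre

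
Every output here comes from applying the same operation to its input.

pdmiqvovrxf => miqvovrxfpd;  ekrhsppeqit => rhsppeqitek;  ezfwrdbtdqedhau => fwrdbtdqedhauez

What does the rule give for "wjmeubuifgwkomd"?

The pattern: move the first 2 characters to the end (rotate left by 2).
So "wjmeubuifgwkomd" becomes "meubuifgwkomdwj".

meubuifgwkomdwj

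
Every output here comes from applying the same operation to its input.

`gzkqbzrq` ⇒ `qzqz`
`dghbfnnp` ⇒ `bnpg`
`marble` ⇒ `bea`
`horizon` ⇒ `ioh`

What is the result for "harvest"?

Each output is the input with this applied: move the first 2 characters to the end (rotate left by 2), then keep every other character starting from the second (positions 2nd, 4th, 6th, ...).
Doing the same to "harvest": "vsh".

vsh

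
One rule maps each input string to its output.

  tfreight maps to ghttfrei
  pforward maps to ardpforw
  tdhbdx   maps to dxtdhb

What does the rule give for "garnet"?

Each output is the input with this applied: move the first character to the end, then swap the front and back halves of the string.
On "garnet": the first step gives "arnetg", and the second then gives "etgarn".
(Check on "tdhbdx": → "dhbdxt" → "dxtdhb" ✓)

etgarn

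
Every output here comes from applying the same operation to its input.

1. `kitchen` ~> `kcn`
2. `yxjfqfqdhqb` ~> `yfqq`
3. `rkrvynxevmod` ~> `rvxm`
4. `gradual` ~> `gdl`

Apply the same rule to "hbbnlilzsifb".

The rule is to keep one character in every 3, starting at position 1 (positions 1st, 4th, 7th, ...).
On "hbbnlilzsifb" that produces "hnli".

hnli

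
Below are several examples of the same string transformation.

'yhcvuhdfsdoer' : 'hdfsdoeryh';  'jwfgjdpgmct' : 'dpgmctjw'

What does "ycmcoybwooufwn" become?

ybwooufwnyc

The rule is to move the first 2 characters to the end (rotate left by 2), then delete the first 3 characters.
Applying both steps to "ycmcoybwooufwn": "mcoybwooufwnyc", then "ybwooufwnyc".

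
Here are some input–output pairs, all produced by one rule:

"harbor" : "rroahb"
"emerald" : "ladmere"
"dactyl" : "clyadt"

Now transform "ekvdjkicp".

The pattern: swap each adjacent pair of characters (1↔2, 3↔4, ...), then move the last 3 characters to the front (rotate right by 3).
Starting from "ekvdjkicp": after the first operation, "kedvkjcip"; after the second, "cipkedvkj".

cipkedvkj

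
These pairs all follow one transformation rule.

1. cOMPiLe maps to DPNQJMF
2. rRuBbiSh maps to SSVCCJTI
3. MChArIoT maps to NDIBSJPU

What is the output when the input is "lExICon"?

Looking at the pairs, the operation is to shift every letter 1 place forward in the alphabet (wrapping around), then convert every letter to uppercase.
Starting from "lExICon": after the first operation, "mFyJDpo"; after the second, "MFYJDPO".

MFYJDPO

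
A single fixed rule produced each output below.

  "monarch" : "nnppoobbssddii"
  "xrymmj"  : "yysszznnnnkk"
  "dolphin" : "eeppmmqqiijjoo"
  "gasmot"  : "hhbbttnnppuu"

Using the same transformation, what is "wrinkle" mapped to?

xxssjjoollmmff

The rule is to double every character, then shift every letter 1 place forward in the alphabet (wrapping around).
On "wrinkle": the first step gives "wwrriinnkkllee", and the second then gives "xxssjjoollmmff".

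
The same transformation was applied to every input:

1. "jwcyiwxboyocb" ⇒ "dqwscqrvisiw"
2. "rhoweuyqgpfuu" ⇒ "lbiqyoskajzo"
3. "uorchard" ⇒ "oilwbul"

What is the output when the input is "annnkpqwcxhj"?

The rule is to shift every letter 6 places backward in the alphabet (wrapping around), then delete the last character.
Working it through for "annnkpqwcxhj": intermediate "uhhhejkqwrbd", final "uhhhejkqwrb".

uhhhejkqwrb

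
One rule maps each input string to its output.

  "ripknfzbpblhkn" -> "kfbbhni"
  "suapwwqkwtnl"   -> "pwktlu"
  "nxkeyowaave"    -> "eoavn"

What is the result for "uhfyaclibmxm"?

ycimmh

Looking at the pairs, the operation is to move the first 2 characters to the end (rotate left by 2), then keep every other character starting from the second (positions 2nd, 4th, 6th, ...).
For "uhfyaclibmxm", step one produces "fyaclibmxmuh"; step two turns that into "ycimmh".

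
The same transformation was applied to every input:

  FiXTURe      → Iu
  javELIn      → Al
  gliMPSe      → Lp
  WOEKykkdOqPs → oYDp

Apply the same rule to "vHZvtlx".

The transformation: flip the case of every letter, then keep one character in every 3, starting at position 2 (positions 2nd, 5th, 8th, ...).
On "vHZvtlx" that produces "hT".

hT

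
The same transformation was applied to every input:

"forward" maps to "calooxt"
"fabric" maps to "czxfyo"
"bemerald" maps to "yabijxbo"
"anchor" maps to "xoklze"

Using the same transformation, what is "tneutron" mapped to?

The rule is to shift every letter 3 places backward in the alphabet (wrapping around), then take characters alternately from the front and the back (1st, last, 2nd, 2nd-last, ...).
For "tneutron", step one produces "qkbrqolk"; step two turns that into "qkklborq".

qkklborq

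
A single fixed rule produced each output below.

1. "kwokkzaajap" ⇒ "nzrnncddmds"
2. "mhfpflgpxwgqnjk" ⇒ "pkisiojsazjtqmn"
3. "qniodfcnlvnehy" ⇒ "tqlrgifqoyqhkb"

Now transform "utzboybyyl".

The transformation: shift every letter 3 places forward in the alphabet (wrapping around).
For "utzboybyyl" the result is "xwcerbebbo".

xwcerbebbo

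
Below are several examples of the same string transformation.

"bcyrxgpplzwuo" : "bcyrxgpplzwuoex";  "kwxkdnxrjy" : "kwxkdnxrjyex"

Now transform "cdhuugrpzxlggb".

In each case the input is transformed by: append "ex".
On "cdhuugrpzxlggb" that produces "cdhuugrpzxlggbex".

cdhuugrpzxlggbex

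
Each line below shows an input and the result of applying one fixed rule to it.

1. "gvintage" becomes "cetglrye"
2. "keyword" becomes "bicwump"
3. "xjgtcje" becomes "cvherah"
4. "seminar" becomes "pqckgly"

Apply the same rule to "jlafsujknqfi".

ghjydqshilod

The transformation: shift every letter 2 places backward in the alphabet (wrapping around), then move the last character to the front.
"jlafsujknqfi" → "hjydqshilodg" → "ghjydqshilod".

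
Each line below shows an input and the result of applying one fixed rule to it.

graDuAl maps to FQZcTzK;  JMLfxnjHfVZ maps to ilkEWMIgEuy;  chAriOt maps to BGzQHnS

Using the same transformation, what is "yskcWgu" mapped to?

XRJBvFT

The transformation: flip the case of every letter, then shift every letter 1 place backward in the alphabet (wrapping around).
For "yskcWgu", step one produces "YSKCwGU"; step two turns that into "XRJBvFT".
(Check on "graDuAl": → "GRAdUaL" → "FQZcTzK" ✓)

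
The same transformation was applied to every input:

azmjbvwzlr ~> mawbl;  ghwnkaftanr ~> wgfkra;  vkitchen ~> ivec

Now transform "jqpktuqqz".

pjqtz

Looking at the pairs, the operation is to keep every other character starting from the first (positions 1st, 3rd, 5th, ...), then swap each adjacent pair of characters (1↔2, 3↔4, ...).
On "jqpktuqqz": the first step gives "jptqz", and the second then gives "pjqtz".
(Check on "vkitchen": → "vice" → "ivec" ✓)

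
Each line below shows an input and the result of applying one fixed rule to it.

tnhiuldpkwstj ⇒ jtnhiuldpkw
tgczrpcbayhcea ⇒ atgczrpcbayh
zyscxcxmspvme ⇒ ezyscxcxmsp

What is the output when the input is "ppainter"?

In each case the input is transformed by: move the last character to the front, then delete the last 2 characters.
Starting from "ppainter": after the first operation, "rppainte"; after the second, "rppain".

rppain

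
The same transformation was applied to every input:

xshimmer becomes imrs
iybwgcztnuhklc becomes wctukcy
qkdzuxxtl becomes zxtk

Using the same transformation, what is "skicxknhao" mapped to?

ckhok

Looking at the pairs, the operation is to keep every other character starting from the second (positions 2nd, 4th, 6th, ...), then move the first character to the end.
"skicxknhao" → "ckhok".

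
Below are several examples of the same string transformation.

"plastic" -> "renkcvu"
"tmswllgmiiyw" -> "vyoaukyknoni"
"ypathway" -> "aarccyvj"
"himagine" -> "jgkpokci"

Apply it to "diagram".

fokccti

The transformation: take characters alternately from the front and the back (1st, last, 2nd, 2nd-last, ...), then shift every letter 2 places forward in the alphabet (wrapping around).
Applying both steps to "diagram": "dmiaarg", then "fokccti".
(Check on "tmswllgmiiyw": → "twmysiwilmlg" → "vyoaukyknoni" ✓)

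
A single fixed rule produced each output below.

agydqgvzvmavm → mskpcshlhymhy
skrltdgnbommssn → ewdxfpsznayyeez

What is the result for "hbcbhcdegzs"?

Looking at the pairs, the operation is to shift every letter 12 places forward in the alphabet (wrapping around).
Doing the same to "hbcbhcdegzs": "tnontopqsle".

tnontopqsle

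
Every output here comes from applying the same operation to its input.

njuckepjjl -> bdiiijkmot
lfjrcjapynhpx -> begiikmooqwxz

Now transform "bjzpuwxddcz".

The transformation: shift every letter 1 place backward in the alphabet (wrapping around), then sort the characters into alphabetical order.
For "bjzpuwxddcz", step one produces "aiyotvwccby"; step two turns that into "abcciotvwyy".

abcciotvwyy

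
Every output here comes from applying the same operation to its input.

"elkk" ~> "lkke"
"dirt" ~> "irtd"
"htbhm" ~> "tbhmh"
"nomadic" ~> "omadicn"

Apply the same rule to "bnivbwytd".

The rule is to move the first character to the end.
Applying that to "bnivbwytd" gives "nivbwytdb".

nivbwytdb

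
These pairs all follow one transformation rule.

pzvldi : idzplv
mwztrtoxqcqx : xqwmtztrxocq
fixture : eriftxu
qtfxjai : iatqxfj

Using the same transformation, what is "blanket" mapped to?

What's happening: move the last 2 characters to the front (rotate right by 2), then swap each adjacent pair of characters (1↔2, 3↔4, ...).
On "blanket": the first step gives "etblank", and the second then gives "telbnak".

telbnak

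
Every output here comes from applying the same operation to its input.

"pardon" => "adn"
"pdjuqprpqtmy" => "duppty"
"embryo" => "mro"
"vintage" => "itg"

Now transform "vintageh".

itgh

In each case the input is transformed by: keep every other character starting from the second (positions 2nd, 4th, 6th, ...).
For "vintageh" the result is "itgh".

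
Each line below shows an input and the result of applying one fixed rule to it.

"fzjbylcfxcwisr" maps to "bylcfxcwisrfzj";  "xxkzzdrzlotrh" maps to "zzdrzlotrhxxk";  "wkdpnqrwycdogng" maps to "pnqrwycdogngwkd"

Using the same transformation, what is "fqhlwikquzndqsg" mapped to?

lwikquzndqsgfqh

Rule — move the first 3 characters to the end (rotate left by 3).
For "fqhlwikquzndqsg" the result is "lwikquzndqsgfqh".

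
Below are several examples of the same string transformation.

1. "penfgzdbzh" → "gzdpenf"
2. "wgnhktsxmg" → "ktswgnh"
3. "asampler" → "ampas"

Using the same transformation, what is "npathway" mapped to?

athnp

Looking at the pairs, the operation is to delete the last 3 characters, then move the last 3 characters to the front (rotate right by 3).
Working it through for "npathway": intermediate "npath", final "athnp".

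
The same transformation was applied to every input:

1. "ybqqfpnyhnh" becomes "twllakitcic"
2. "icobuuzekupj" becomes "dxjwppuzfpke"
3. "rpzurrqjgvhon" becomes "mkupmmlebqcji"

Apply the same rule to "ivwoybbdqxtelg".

dqrjtwwylsozgb

Looking at the pairs, the operation is to shift every letter 5 places backward in the alphabet (wrapping around).
"ivwoybbdqxtelg" → "dqrjtwwylsozgb".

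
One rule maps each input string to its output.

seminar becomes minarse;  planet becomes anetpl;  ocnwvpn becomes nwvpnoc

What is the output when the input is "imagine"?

agineim

In each case the input is transformed by: move the first 2 characters to the end (rotate left by 2).
For "imagine" the result is "agineim".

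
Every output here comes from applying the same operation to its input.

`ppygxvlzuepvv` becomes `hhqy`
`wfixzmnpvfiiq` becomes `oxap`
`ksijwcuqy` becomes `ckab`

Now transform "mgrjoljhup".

Looking at the pairs, the operation is to shift every letter 8 places backward in the alphabet (wrapping around), then keep only the first 4 characters.
"mgrjoljhup" → "eyjb".
(Check on "ksijwcuqy": → "ckaboumiq" → "ckab" ✓)

eyjb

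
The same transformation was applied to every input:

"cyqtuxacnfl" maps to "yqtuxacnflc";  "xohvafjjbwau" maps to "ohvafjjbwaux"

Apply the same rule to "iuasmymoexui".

uasmymoexuii

Each output is the input with this applied: move the first character to the end.
On "iuasmymoexui" that produces "uasmymoexuii".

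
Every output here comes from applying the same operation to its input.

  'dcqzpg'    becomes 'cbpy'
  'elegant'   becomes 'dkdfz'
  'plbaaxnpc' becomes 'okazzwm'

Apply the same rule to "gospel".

In each case the input is transformed by: shift every letter 1 place backward in the alphabet (wrapping around), then delete the last 2 characters.
For "gospel", step one produces "fnrodk"; step two turns that into "fnro".

fnro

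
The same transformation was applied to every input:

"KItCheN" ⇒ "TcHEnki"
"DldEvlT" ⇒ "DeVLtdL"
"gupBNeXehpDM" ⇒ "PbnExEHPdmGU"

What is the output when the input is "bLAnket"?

aNKETBl

What's happening: move the first 2 characters to the end (rotate left by 2), then flip the case of every letter.
On "bLAnket": the first step gives "AnketbL", and the second then gives "aNKETBl".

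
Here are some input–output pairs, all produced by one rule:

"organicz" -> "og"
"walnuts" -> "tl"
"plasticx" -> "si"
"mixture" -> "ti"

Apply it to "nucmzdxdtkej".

The transformation: sort the characters into reverse alphabetical order, then keep one character in every 3, starting at position 3 (positions 3rd, 6th, 9th, ...).
"nucmzdxdtkej" → "zxutnmkjeddc" → "umec".

umec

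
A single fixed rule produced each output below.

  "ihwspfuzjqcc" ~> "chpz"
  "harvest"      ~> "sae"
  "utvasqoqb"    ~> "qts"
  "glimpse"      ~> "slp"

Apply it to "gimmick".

cii

The pattern: move the last 2 characters to the front (rotate right by 2), then keep one character in every 3, starting at position 1 (positions 1st, 4th, 7th, ...).
For "gimmick", step one produces "ckgimmi"; step two turns that into "cii".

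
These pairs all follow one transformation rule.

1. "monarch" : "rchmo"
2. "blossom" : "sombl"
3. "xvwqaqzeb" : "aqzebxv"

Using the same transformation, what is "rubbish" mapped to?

Each output is the input with this applied: move the first 2 characters to the end (rotate left by 2), then delete the first 2 characters.
Applying that to "rubbish" gives "ishru".

ishru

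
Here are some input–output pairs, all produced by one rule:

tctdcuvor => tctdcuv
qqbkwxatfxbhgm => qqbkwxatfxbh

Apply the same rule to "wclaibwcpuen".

wclaibwcpu

In each case the input is transformed by: delete the last 2 characters.
So "wclaibwcpuen" becomes "wclaibwcpu".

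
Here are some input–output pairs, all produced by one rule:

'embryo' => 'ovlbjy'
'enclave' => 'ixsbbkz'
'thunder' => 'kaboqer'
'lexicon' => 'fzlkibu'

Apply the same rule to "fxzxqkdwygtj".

unhatvdqgcuw

The pattern: shift every letter 3 places backward in the alphabet (wrapping around), then move the first 3 characters to the end (rotate left by 3).
So "fxzxqkdwygtj" becomes "unhatvdqgcuw".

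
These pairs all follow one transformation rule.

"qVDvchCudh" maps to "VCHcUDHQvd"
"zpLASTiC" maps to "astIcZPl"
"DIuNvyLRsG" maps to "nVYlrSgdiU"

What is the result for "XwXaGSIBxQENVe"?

The pattern: move the first 3 characters to the end (rotate left by 3), then flip the case of every letter.
Applying that to "XwXaGSIBxQENVe" gives "AgsibXqenvExWx".

AgsibXqenvExWx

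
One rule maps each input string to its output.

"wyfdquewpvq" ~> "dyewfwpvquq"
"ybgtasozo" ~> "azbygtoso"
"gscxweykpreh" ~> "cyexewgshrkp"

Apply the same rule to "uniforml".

fuirlomn

Looking at the pairs, the operation is to sort the characters into alphabetical order, then take characters alternately from the front and the back (1st, last, 2nd, 2nd-last, ...).
Starting from "uniforml": after the first operation, "filmnoru"; after the second, "fuirlomn".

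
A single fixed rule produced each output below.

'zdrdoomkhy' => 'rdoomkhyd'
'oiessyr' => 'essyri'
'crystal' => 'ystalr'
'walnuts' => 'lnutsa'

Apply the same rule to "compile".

The pattern: delete the first character, then move the first character to the end.
Starting from "compile": after the first operation, "ompile"; after the second, "mpileo".

mpileo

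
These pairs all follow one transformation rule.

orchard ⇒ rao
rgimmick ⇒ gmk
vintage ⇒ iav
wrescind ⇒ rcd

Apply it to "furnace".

uaf

In each case the input is transformed by: move the first character to the end, then keep one character in every 3, starting at position 1 (positions 1st, 4th, 7th, ...).
Working it through for "furnace": intermediate "urnacef", final "uaf".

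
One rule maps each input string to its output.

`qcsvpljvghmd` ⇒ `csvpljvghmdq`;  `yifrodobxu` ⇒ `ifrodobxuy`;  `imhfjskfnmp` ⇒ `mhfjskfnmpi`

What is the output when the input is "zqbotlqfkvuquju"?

The transformation: move the first character to the end.
So "zqbotlqfkvuquju" becomes "qbotlqfkvuqujuz".

qbotlqfkvuqujuz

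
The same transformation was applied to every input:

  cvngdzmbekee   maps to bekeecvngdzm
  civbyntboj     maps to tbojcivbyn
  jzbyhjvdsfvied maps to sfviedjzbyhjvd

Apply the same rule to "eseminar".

Looking at the pairs, the operation is to swap the front and back halves of the string, then move the first character to the end.
Starting from "eseminar": after the first operation, "inaresem"; after the second, "naresemi".

naresemi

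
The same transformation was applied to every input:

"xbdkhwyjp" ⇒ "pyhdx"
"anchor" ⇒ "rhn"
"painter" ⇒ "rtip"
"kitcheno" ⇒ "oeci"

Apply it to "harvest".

terh

Each output is the input with this applied: reverse the string, then keep every other character starting from the first (positions 1st, 3rd, 5th, ...).
On "harvest" that produces "terh".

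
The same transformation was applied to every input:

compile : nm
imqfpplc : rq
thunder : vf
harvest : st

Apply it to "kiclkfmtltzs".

dgmt

Rule — shift every letter 1 place forward in the alphabet (wrapping around), then keep one character in every 3, starting at position 3 (positions 3rd, 6th, 9th, ...).
"kiclkfmtltzs" → "ljdmlgnumuat" → "dgmt".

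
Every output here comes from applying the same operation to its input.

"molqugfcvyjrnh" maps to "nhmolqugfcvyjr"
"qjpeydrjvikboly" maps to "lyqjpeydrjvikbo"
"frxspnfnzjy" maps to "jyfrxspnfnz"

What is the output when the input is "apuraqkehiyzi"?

ziapuraqkehiy

In each case the input is transformed by: move the last 2 characters to the front (rotate right by 2).
For "apuraqkehiyzi" the result is "ziapuraqkehiy".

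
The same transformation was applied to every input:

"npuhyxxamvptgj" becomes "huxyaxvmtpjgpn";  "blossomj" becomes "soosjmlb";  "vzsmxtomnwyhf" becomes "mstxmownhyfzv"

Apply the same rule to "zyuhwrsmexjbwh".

The rule is to swap each adjacent pair of characters (1↔2, 3↔4, ...), then move the first 2 characters to the end (rotate left by 2).
Starting from "zyuhwrsmexjbwh": after the first operation, "yzhurwmsxebjhw"; after the second, "hurwmsxebjhwyz".

hurwmsxebjhwyz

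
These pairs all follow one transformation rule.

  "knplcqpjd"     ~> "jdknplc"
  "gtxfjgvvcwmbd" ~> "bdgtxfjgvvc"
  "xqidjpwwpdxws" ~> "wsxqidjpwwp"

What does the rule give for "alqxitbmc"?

mcalqxi

What's happening: move the last 2 characters to the front (rotate right by 2), then delete the last 2 characters.
For "alqxitbmc", step one produces "mcalqxitb"; step two turns that into "mcalqxi".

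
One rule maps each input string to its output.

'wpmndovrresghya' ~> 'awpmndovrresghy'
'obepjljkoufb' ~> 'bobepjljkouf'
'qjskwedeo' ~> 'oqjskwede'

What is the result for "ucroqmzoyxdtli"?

iucroqmzoyxdtl

Rule — move the last character to the front.
For "ucroqmzoyxdtli" the result is "iucroqmzoyxdtl".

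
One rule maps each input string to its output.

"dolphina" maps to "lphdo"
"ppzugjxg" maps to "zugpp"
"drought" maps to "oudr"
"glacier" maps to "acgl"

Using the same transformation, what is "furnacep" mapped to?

Each output is the input with this applied: delete the last 3 characters, then move the first 2 characters to the end (rotate left by 2).
Working it through for "furnacep": intermediate "furna", final "rnafu".

rnafu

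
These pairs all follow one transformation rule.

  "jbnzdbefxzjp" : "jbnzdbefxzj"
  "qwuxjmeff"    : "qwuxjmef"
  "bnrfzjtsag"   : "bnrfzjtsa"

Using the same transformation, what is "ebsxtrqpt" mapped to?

The pattern: delete the last character.
For "ebsxtrqpt" the result is "ebsxtrqp".

ebsxtrqp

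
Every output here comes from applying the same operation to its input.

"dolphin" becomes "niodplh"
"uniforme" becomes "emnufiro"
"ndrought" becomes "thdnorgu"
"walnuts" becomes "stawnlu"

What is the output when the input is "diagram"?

maidgar

The pattern: move the last 2 characters to the front (rotate right by 2), then swap each adjacent pair of characters (1↔2, 3↔4, ...).
"diagram" → "amdiagr" → "maidgar".
(Check on "uniforme": → "meunifor" → "emnufiro" ✓)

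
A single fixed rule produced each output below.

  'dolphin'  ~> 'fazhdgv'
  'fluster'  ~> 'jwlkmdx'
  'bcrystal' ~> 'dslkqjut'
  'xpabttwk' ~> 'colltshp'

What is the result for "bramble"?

Each output is the input with this applied: reverse the string, then shift every letter 8 places backward in the alphabet (wrapping around).
"bramble" → "elbmarb" → "wdtesjt".

wdtesjt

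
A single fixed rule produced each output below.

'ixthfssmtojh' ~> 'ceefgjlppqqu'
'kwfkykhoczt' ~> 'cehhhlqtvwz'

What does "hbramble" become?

Rule — shift every letter 3 places backward in the alphabet (wrapping around), then sort the characters into alphabetical order.
Working it through for "hbramble": intermediate "eyoxjyib", final "beijoxyy".

beijoxyy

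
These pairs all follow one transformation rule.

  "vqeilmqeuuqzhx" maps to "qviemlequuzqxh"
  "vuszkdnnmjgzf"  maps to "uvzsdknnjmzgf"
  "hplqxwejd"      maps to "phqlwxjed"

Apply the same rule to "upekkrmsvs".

What's happening: swap each adjacent pair of characters (1↔2, 3↔4, ...).
Doing the same to "upekkrmsvs": "pukerksmsv".

pukerksmsv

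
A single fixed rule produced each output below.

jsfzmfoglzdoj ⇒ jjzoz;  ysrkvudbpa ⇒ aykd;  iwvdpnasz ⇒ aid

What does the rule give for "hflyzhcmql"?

lhyc

The rule is to keep one character in every 3, starting at position 1 (positions 1st, 4th, 7th, ...), then move the last character to the front.
On "hflyzhcmql" that produces "lhyc".
(Check on "ysrkvudbpa": → "ykda" → "aykd" ✓)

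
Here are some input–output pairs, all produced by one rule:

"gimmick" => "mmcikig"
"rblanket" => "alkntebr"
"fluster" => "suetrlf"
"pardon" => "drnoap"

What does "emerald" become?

The pattern: swap each adjacent pair of characters (1↔2, 3↔4, ...), then move the first 2 characters to the end (rotate left by 2).
Starting from "emerald": after the first operation, "merelad"; after the second, "reladme".

reladme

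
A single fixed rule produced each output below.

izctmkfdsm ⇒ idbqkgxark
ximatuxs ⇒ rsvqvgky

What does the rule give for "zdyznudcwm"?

In each case the input is transformed by: swap the front and back halves of the string, then shift every letter 2 places backward in the alphabet (wrapping around).
Starting from "zdyznudcwm": after the first operation, "udcwmzdyzn"; after the second, "sbaukxbwxl".

sbaukxbwxl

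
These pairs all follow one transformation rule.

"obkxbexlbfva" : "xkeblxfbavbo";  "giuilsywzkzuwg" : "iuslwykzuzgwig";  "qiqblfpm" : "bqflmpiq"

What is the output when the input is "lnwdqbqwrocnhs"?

In each case the input is transformed by: swap each adjacent pair of characters (1↔2, 3↔4, ...), then move the first 2 characters to the end (rotate left by 2).
Starting from "lnwdqbqwrocnhs": after the first operation, "nldwbqwqorncsh"; after the second, "dwbqwqorncshnl".

dwbqwqorncshnl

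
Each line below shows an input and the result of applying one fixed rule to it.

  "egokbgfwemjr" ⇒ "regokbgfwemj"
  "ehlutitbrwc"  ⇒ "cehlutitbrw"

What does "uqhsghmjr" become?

Looking at the pairs, the operation is to move the last character to the front.
For "uqhsghmjr" the result is "ruqhsghmj".

ruqhsghmj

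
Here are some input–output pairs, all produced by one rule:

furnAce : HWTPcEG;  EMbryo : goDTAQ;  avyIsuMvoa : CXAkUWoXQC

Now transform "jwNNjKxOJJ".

LYppLmZqll

The transformation: flip the case of every letter, then shift every letter 2 places forward in the alphabet (wrapping around).
On "jwNNjKxOJJ": the first step gives "JWnnJkXojj", and the second then gives "LYppLmZqll".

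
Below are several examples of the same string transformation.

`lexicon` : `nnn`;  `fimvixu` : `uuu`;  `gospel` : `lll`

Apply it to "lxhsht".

The transformation: repeat every character 3 times, then keep only the last 3 characters.
Applying both steps to "lxhsht": "lllxxxhhhssshhhttt", then "ttt".

ttt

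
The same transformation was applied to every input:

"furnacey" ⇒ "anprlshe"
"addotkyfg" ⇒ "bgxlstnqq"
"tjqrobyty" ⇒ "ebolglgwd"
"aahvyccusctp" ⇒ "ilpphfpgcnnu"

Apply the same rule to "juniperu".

The transformation: move the first 3 characters to the end (rotate left by 3), then shift every letter 13 places forward in the alphabet (wrapping around) — i.e. ROT13.
Doing the same to "juniperu": "vcrehwha".

vcrehwha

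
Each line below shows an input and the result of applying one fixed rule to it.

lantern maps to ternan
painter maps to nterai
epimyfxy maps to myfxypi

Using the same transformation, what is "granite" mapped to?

nitera

What's happening: delete the first character, then move the first 2 characters to the end (rotate left by 2).
So "granite" becomes "nitera".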